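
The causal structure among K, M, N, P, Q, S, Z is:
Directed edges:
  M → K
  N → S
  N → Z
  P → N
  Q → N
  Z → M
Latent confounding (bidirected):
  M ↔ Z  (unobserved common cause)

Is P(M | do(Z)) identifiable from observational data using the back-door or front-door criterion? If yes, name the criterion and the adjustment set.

desc(Z)\{Z}={K,M}; candidates ⊆ {N,P,Q,S}.
Z↔M: latent back-door arc(s) into Z.
size 0: {}; under {} Z still reaches {K,M,N,P,Q,S} ∋ M.
size 1: {N}, {P}, {Q} …(+1); under {N} Z still reaches {K,M} ∋ M.
size 2: {N,P}, {N,Q}, {N,S} …(+3); under {N,P} Z still reaches {K,M} ∋ M.
Z↔M cannot be blocked by any observed set — no back-door set.
No mediator lies on a directed Z→…→M path.
Neither criterion identifies P(M|do(Z)) in this graph.

P(M|do(Z)): not identifiable (no BD/FD set).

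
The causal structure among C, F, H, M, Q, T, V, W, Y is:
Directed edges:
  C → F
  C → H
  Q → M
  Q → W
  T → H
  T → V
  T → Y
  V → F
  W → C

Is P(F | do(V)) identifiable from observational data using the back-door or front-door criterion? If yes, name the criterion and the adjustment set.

desc(V)\{V}={F}; candidates ⊆ {C,H,M,Q,T,W,Y}.
∅: V⊥F given ∅ in G with V→· removed — back-door holds.
P(F|do(V)) = P(F|V) — no adjustment needed.

P(F|do(V)): backdoor, adjust for ∅.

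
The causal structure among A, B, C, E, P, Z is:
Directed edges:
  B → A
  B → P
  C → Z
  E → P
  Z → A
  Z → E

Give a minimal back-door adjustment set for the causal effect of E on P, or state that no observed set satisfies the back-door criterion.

E→P: minimal back-door set ∅.

desc(E)\{E}={P}; candidates ⊆ {A,B,C,Z}.
∅: E⊥P given ∅ in G with E→· removed — back-door holds.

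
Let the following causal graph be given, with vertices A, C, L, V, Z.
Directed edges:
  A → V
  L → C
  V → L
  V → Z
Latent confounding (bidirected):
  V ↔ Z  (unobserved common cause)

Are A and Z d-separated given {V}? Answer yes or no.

No — A and Z are d-connected given {V}.

Bayes-Ball from A | {V} reaches {Z}.
Z ∈ reach(A|{V}) ⇒ A ⊥̸ Z | {V}.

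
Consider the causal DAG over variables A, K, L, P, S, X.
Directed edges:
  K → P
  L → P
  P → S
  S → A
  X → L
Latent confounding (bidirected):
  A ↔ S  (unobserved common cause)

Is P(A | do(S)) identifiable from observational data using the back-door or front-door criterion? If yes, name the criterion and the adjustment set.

desc(S)\{S}={A}; candidates ⊆ {K,L,P,X}.
S↔A: latent back-door arc(s) into S.
size 0: {}; under {} S still reaches {A,K,L,P,X} ∋ A.
size 1: {K}, {L}, {P} …(+1); under {K} S still reaches {A,L,P,X} ∋ A.
size 2: {K,L}, {K,P}, {K,X} …(+3); under {K,L} S still reaches {A,P} ∋ A.
S↔A cannot be blocked by any observed set — no back-door set.
No mediator lies on a directed S→…→A path.
Neither criterion identifies P(A|do(S)) in this graph.

P(A|do(S)): not identifiable (no BD/FD set).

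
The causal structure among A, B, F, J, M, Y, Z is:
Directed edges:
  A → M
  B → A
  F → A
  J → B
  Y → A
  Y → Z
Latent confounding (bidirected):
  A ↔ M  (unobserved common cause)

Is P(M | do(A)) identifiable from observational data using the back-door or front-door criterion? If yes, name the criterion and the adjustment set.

desc(A)\{A}={M}; candidates ⊆ {B,F,J,Y,Z}.
A↔M: latent back-door arc(s) into A.
size 0: {}; under {} A still reaches {B,F,J,M,Y,Z} ∋ M.
size 1: {B}, {F}, {J} …(+2); under {B} A still reaches {F,M,Y,Z} ∋ M.
size 2: {B,F}, {B,J}, {B,Y} …(+7); under {B,F} A still reaches {M,Y,Z} ∋ M.
A↔M cannot be blocked by any observed set — no back-door set.
No mediator lies on a directed A→…→M path.
Neither criterion identifies P(M|do(A)) in this graph.

P(M|do(A)): not identifiable (no BD/FD set).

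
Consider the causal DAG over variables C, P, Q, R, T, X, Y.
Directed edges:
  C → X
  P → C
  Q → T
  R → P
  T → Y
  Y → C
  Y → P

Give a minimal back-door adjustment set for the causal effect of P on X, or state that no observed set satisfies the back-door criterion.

desc(P)\{P}={C,X}; candidates ⊆ {Q,R,T,Y}.
size 0: {}; under {} P still reaches {C,Q,R,T,X,Y} ∋ X.
{Y}: P⊥X given {Y} in G with P→· removed — back-door holds.

P→X: minimal back-door set {Y}.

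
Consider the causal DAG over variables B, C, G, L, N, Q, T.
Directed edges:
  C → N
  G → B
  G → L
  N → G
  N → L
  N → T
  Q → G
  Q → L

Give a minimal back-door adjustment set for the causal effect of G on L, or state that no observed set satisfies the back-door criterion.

desc(G)\{G}={B,L}; candidates ⊆ {C,N,Q,T}.
size 0: {}; under {} G still reaches {C,L,N,Q,T} ∋ L.
size 1: {C}, {N}, {Q} …(+1); under {C} G still reaches {L,N,Q,T} ∋ L.
{N,Q}: G⊥L given {N,Q} in G with G→· removed — back-door holds.

G→L: minimal back-door set {N, Q}.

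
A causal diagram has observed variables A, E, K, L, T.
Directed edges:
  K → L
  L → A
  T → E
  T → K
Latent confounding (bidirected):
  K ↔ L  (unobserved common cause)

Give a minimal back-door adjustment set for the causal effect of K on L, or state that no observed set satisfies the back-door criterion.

desc(K)\{K}={A,L}; candidates ⊆ {E,T}.
K↔L: latent back-door arc(s) into K.
size 0: {}; under {} K still reaches {A,E,L,T} ∋ L.
size 1: {E}, {T}; under {E} K still reaches {A,L,T} ∋ L.
size 2: {E,T}; under {E,T} K still reaches {A,L} ∋ L.
K↔L cannot be blocked by any observed set — no back-door set.

K→L: no observed back-door set.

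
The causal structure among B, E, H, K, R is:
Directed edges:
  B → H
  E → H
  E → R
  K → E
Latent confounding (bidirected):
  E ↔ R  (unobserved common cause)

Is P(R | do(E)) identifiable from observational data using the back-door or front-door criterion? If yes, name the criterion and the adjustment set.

P(R|do(E)): not identifiable (no BD/FD set).

desc(E)\{E}={H,R}; candidates ⊆ {B,K}.
E↔R: latent back-door arc(s) into E.
size 0: {}; under {} E still reaches {K,R} ∋ R.
size 1: {B}, {K}; under {B} E still reaches {K,R} ∋ R.
size 2: {B,K}; under {B,K} E still reaches {R} ∋ R.
E↔R cannot be blocked by any observed set — no back-door set.
No mediator lies on a directed E→…→R path.
Neither criterion identifies P(R|do(E)) in this graph.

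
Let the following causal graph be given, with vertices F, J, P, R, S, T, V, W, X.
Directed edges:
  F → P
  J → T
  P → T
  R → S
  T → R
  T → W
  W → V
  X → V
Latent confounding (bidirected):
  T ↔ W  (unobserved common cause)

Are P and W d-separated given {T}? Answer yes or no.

No — P and W are d-connected given {T}.

Bayes-Ball from P | {T} reaches {F,J,V,W}.
W ∈ reach(P|{T}) ⇒ P ⊥̸ W | {T}.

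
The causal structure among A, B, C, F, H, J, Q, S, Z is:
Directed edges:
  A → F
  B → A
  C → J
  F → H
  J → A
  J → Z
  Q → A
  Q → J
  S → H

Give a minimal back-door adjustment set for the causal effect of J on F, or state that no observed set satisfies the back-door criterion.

J→F: minimal back-door set {Q}.

desc(J)\{J}={A,F,H,Z}; candidates ⊆ {B,C,Q,S}.
size 0: {}; under {} J still reaches {A,C,F,H,Q} ∋ F.
{Q}: J⊥F given {Q} in G with J→· removed — back-door holds.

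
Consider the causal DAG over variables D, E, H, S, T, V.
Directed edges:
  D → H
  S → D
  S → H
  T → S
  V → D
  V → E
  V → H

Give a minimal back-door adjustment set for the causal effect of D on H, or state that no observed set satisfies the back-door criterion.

D→H: minimal back-door set {S, V}.

desc(D)\{D}={H}; candidates ⊆ {E,S,T,V}.
size 0: {}; under {} D still reaches {E,H,S,T,V} ∋ H.
size 1: {E}, {S}, {T} …(+1); under {E} D still reaches {H,S,T,V} ∋ H.
{S,V}: D⊥H given {S,V} in G with D→· removed — back-door holds.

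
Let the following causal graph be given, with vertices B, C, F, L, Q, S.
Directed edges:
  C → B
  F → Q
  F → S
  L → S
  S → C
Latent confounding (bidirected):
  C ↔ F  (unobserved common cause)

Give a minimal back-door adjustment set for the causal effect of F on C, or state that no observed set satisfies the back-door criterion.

desc(F)\{F}={B,C,Q,S}; candidates ⊆ {L}.
F↔C: latent back-door arc(s) into F.
size 0: {}; under {} F still reaches {B,C} ∋ C.
size 1: {L}; under {L} F still reaches {B,C} ∋ C.
F↔C cannot be blocked by any observed set — no back-door set.

F→C: no observed back-door set.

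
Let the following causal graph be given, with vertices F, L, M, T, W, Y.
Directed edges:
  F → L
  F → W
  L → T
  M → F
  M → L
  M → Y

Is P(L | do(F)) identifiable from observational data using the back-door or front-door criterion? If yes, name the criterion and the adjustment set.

desc(F)\{F}={L,T,W}; candidates ⊆ {M,Y}.
size 0: {}; under {} F still reaches {L,M,T,Y} ∋ L.
{M}: F⊥L given {M} in G with F→· removed — back-door holds.
P(L|do(F)) = Σ_{M} P(L|F,M)·P(M).

P(L|do(F)): backdoor, adjust for {M}.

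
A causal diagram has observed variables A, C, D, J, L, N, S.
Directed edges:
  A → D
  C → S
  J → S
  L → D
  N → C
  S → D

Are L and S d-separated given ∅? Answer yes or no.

Yes — L ⊥ S | ∅.

Bayes-Ball from L | ∅ reaches {D}.
S ∉ reach(L|∅) ⇒ L ⊥ S | ∅.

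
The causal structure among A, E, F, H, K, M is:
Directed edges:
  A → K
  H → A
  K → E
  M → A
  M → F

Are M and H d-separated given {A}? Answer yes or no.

No — M and H are d-connected given {A}.

Bayes-Ball from M | {A} reaches {F,H}.
H ∈ reach(M|{A}) ⇒ M ⊥̸ H | {A}.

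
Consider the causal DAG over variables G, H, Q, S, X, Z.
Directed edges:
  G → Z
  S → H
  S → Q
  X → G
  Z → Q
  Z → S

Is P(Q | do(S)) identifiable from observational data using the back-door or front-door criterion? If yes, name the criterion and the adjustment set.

P(Q|do(S)): backdoor, adjust for {Z}.

desc(S)\{S}={H,Q}; candidates ⊆ {G,X,Z}.
size 0: {}; under {} S still reaches {G,Q,X,Z} ∋ Q.
{Z}: S⊥Q given {Z} in G with S→· removed — back-door holds.
P(Q|do(S)) = Σ_{Z} P(Q|S,Z)·P(Z).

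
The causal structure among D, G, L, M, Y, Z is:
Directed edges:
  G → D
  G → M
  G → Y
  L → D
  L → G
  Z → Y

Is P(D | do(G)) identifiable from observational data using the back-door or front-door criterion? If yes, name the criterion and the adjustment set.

desc(G)\{G}={D,M,Y}; candidates ⊆ {L,Z}.
size 0: {}; under {} G still reaches {D,L} ∋ D.
{L}: G⊥D given {L} in G with G→· removed — back-door holds.
P(D|do(G)) = Σ_{L} P(D|G,L)·P(L).

P(D|do(G)): backdoor, adjust for {L}.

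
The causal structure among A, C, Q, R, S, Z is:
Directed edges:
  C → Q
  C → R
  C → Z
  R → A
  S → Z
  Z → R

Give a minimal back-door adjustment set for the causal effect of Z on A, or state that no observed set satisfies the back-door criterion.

desc(Z)\{Z}={A,R}; candidates ⊆ {C,Q,S}.
size 0: {}; under {} Z still reaches {A,C,Q,R,S} ∋ A.
{C}: Z⊥A given {C} in G with Z→· removed — back-door holds.

Z→A: minimal back-door set {C}.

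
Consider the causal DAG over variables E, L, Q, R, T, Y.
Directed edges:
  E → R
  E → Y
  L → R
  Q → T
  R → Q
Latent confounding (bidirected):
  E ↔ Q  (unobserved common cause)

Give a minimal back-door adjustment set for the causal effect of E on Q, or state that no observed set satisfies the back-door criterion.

desc(E)\{E}={Q,R,T,Y}; candidates ⊆ {L}.
E↔Q: latent back-door arc(s) into E.
size 0: {}; under {} E still reaches {Q,T} ∋ Q.
size 1: {L}; under {L} E still reaches {Q,T} ∋ Q.
E↔Q cannot be blocked by any observed set — no back-door set.

E→Q: no observed back-door set.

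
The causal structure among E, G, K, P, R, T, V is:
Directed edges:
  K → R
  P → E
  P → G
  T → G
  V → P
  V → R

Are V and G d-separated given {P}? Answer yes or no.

Bayes-Ball from V | {P} reaches {R}.
G ∉ reach(V|{P}) ⇒ V ⊥ G | {P}.

Yes — V ⊥ G | {P}.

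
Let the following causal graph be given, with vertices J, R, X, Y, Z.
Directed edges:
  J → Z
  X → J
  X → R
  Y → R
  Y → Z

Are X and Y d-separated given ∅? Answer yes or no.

Bayes-Ball from X | ∅ reaches {J,R,Z}.
Y ∉ reach(X|∅) ⇒ X ⊥ Y | ∅.

Yes — X ⊥ Y | ∅.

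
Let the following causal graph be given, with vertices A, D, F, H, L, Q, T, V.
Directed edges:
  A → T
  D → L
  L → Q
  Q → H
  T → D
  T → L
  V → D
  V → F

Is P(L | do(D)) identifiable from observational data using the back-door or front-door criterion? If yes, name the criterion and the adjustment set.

desc(D)\{D}={H,L,Q}; candidates ⊆ {A,F,T,V}.
size 0: {}; under {} D still reaches {A,F,H,L,Q,T,V} ∋ L.
{T}: D⊥L given {T} in G with D→· removed — back-door holds.
P(L|do(D)) = Σ_{T} P(L|D,T)·P(T).

P(L|do(D)): backdoor, adjust for {T}.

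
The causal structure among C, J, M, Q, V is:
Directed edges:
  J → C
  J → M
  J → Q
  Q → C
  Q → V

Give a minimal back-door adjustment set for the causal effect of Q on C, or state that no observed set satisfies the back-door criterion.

desc(Q)\{Q}={C,V}; candidates ⊆ {J,M}.
size 0: {}; under {} Q still reaches {C,J,M} ∋ C.
{J}: Q⊥C given {J} in G with Q→· removed — back-door holds.

Q→C: minimal back-door set {J}.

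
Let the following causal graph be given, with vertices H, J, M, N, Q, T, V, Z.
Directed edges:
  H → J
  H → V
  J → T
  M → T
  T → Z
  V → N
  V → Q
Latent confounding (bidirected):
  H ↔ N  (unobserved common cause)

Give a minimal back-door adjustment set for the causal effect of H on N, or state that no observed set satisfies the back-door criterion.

desc(H)\{H}={J,N,Q,T,V,Z}; candidates ⊆ {M}.
H↔N: latent back-door arc(s) into H.
size 0: {}; under {} H still reaches {N} ∋ N.
size 1: {M}; under {M} H still reaches {N} ∋ N.
H↔N cannot be blocked by any observed set — no back-door set.

H→N: no observed back-door set.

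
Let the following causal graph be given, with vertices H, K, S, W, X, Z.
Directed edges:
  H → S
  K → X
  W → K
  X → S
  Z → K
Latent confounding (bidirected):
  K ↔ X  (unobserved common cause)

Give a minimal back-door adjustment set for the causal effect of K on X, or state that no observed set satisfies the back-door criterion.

desc(K)\{K}={S,X}; candidates ⊆ {H,W,Z}.
K↔X: latent back-door arc(s) into K.
size 0: {}; under {} K still reaches {S,W,X,Z} ∋ X.
size 1: {H}, {W}, {Z}; under {H} K still reaches {S,W,X,Z} ∋ X.
size 2: {H,W}, {H,Z}, {W,Z}; under {H,W} K still reaches {S,X,Z} ∋ X.
K↔X cannot be blocked by any observed set — no back-door set.

K→X: no observed back-door set.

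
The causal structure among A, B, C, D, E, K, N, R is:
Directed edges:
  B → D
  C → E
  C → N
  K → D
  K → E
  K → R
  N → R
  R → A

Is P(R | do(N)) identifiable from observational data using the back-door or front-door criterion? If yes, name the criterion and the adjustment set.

desc(N)\{N}={A,R}; candidates ⊆ {B,C,D,E,K}.
∅: N⊥R given ∅ in G with N→· removed — back-door holds.
P(R|do(N)) = P(R|N) — no adjustment needed.

P(R|do(N)): backdoor, adjust for ∅.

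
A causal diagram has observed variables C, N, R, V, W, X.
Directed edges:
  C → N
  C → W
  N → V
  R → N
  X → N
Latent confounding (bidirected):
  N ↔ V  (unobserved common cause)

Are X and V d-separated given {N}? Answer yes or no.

No — X and V are d-connected given {N}.

Bayes-Ball from X | {N} reaches {C,R,V,W}.
V ∈ reach(X|{N}) ⇒ X ⊥̸ V | {N}.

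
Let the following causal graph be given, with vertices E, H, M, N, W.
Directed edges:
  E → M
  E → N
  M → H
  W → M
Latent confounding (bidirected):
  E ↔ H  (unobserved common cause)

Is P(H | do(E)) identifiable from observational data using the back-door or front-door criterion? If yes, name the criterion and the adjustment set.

desc(E)\{E}={H,M,N}; candidates ⊆ {W}.
E↔H: latent back-door arc(s) into E.
size 0: {}; under {} E still reaches {H} ∋ H.
size 1: {W}; under {W} E still reaches {H} ∋ H.
E↔H cannot be blocked by any observed set — no back-door set.
{M}: (i) intercepts every directed E→H path; (ii) no back-door E→{M}; (iii) {E} blocks every back-door {M}→H. Front-door holds.
P(H|do(E)) = Σ_{M} P(M|E) Σ_{E'} P(H|M,E')P(E').

P(H|do(E)): frontdoor, adjust for {M}.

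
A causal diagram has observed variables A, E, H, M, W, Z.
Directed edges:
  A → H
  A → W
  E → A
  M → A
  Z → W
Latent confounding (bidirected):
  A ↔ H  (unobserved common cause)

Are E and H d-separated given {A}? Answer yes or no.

No — E and H are d-connected given {A}.

Bayes-Ball from E | {A} reaches {H,M}.
H ∈ reach(E|{A}) ⇒ E ⊥̸ H | {A}.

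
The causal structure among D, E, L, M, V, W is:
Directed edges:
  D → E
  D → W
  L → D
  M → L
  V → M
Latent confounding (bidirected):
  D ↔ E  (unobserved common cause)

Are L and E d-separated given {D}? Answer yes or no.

No — L and E are d-connected given {D}.

Bayes-Ball from L | {D} reaches {E,M,V}.
E ∈ reach(L|{D}) ⇒ L ⊥̸ E | {D}.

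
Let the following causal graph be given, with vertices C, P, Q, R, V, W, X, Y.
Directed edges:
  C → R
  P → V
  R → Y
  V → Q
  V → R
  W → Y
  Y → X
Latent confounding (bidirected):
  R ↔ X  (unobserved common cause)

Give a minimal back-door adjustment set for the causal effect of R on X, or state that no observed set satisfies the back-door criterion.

desc(R)\{R}={X,Y}; candidates ⊆ {C,P,Q,V,W}.
R↔X: latent back-door arc(s) into R.
size 0: {}; under {} R still reaches {C,P,Q,V,X} ∋ X.
size 1: {C}, {P}, {Q} …(+2); under {C} R still reaches {P,Q,V,X} ∋ X.
size 2: {C,P}, {C,Q}, {C,V} …(+7); under {C,P} R still reaches {Q,V,X} ∋ X.
R↔X cannot be blocked by any observed set — no back-door set.

R→X: no observed back-door set.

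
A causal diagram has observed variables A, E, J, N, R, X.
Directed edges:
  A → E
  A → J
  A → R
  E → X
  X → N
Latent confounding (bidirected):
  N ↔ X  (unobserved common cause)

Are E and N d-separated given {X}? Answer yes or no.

Bayes-Ball from E | {X} reaches {A,J,N,R}.
N ∈ reach(E|{X}) ⇒ E ⊥̸ N | {X}.

No — E and N are d-connected given {X}.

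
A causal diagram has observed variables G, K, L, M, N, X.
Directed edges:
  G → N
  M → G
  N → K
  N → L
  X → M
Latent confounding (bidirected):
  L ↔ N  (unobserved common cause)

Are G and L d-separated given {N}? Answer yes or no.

No — G and L are d-connected given {N}.

Bayes-Ball from G | {N} reaches {L,M,X}.
L ∈ reach(G|{N}) ⇒ G ⊥̸ L | {N}.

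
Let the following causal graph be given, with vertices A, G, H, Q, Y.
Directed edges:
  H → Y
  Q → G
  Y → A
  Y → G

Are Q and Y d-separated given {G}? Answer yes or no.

Bayes-Ball from Q | {G} reaches {A,H,Y}.
Y ∈ reach(Q|{G}) ⇒ Q ⊥̸ Y | {G}.

No — Q and Y are d-connected given {G}.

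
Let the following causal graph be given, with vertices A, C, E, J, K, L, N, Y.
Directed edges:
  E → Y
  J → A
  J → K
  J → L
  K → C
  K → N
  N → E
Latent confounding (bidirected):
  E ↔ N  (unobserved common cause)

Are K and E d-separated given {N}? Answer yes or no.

No — K and E are d-connected given {N}.

Bayes-Ball from K | {N} reaches {A,C,E,J,L,Y}.
E ∈ reach(K|{N}) ⇒ K ⊥̸ E | {N}.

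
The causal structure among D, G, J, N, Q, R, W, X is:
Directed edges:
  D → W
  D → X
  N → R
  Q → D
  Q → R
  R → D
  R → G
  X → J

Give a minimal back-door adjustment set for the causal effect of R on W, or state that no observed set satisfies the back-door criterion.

R→W: minimal back-door set {Q}.

desc(R)\{R}={D,G,J,W,X}; candidates ⊆ {N,Q}.
size 0: {}; under {} R still reaches {D,J,N,Q,W,X} ∋ W.
{Q}: R⊥W given {Q} in G with R→· removed — back-door holds.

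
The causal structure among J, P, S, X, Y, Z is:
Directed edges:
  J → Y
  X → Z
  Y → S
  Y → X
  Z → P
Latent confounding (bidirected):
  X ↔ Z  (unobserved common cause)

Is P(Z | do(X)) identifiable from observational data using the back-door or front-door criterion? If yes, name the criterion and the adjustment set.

desc(X)\{X}={P,Z}; candidates ⊆ {J,S,Y}.
X↔Z: latent back-door arc(s) into X.
size 0: {}; under {} X still reaches {J,P,S,Y,Z} ∋ Z.
size 1: {J}, {S}, {Y}; under {J} X still reaches {P,S,Y,Z} ∋ Z.
size 2: {J,S}, {J,Y}, {S,Y}; under {J,S} X still reaches {P,Y,Z} ∋ Z.
X↔Z cannot be blocked by any observed set — no back-door set.
No mediator lies on a directed X→…→Z path.
Neither criterion identifies P(Z|do(X)) in this graph.

P(Z|do(X)): not identifiable (no BD/FD set).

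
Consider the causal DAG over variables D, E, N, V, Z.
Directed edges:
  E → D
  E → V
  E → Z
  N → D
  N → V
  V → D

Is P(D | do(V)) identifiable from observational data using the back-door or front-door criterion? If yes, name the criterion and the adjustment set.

P(D|do(V)): backdoor, adjust for {E, N}.

desc(V)\{V}={D}; candidates ⊆ {E,N,Z}.
size 0: {}; under {} V still reaches {D,E,N,Z} ∋ D.
size 1: {E}, {N}, {Z}; under {E} V still reaches {D,N} ∋ D.
{E,N}: V⊥D given {E,N} in G with V→· removed — back-door holds.
P(D|do(V)) = Σ_{E,N} P(D|V,E,N)·P(E,N).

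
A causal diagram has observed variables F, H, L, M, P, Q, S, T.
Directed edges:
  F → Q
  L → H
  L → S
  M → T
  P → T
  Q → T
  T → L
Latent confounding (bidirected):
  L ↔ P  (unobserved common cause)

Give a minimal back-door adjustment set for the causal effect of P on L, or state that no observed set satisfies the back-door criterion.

desc(P)\{P}={H,L,S,T}; candidates ⊆ {F,M,Q}.
P↔L: latent back-door arc(s) into P.
size 0: {}; under {} P still reaches {H,L,S} ∋ L.
size 1: {F}, {M}, {Q}; under {F} P still reaches {H,L,S} ∋ L.
size 2: {F,M}, {F,Q}, {M,Q}; under {F,M} P still reaches {H,L,S} ∋ L.
P↔L cannot be blocked by any observed set — no back-door set.

P→L: no observed back-door set.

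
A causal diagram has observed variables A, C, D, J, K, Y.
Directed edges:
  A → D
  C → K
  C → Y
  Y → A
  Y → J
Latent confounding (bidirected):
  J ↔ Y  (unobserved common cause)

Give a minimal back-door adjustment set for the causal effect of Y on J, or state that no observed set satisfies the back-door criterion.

desc(Y)\{Y}={A,D,J}; candidates ⊆ {C,K}.
Y↔J: latent back-door arc(s) into Y.
size 0: {}; under {} Y still reaches {C,J,K} ∋ J.
size 1: {C}, {K}; under {C} Y still reaches {J} ∋ J.
size 2: {C,K}; under {C,K} Y still reaches {J} ∋ J.
Y↔J cannot be blocked by any observed set — no back-door set.

Y→J: no observed back-door set.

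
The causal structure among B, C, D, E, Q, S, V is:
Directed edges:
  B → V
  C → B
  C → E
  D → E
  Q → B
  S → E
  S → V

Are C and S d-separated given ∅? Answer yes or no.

Bayes-Ball from C | ∅ reaches {B,E,V}.
S ∉ reach(C|∅) ⇒ C ⊥ S | ∅.

Yes — C ⊥ S | ∅.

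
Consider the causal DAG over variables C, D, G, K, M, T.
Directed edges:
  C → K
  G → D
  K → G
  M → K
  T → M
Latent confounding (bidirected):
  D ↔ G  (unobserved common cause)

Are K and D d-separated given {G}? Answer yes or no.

Bayes-Ball from K | {G} reaches {C,D,M,T}.
D ∈ reach(K|{G}) ⇒ K ⊥̸ D | {G}.

No — K and D are d-connected given {G}.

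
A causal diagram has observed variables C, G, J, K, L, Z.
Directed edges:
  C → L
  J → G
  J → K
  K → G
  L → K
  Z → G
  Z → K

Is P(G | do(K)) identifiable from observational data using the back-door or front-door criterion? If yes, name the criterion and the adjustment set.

P(G|do(K)): backdoor, adjust for {J, Z}.

desc(K)\{K}={G}; candidates ⊆ {C,J,L,Z}.
size 0: {}; under {} K still reaches {C,G,J,L,Z} ∋ G.
size 1: {C}, {J}, {L} …(+1); under {C} K still reaches {G,J,L,Z} ∋ G.
{J,Z}: K⊥G given {J,Z} in G with K→· removed — back-door holds.
P(G|do(K)) = Σ_{J,Z} P(G|K,J,Z)·P(J,Z).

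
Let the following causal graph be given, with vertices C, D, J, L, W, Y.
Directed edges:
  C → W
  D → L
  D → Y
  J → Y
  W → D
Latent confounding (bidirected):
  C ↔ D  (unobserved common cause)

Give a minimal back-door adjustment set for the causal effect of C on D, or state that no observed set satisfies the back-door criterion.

desc(C)\{C}={D,L,W,Y}; candidates ⊆ {J}.
C↔D: latent back-door arc(s) into C.
size 0: {}; under {} C still reaches {D,L,Y} ∋ D.
size 1: {J}; under {J} C still reaches {D,L,Y} ∋ D.
C↔D cannot be blocked by any observed set — no back-door set.

C→D: no observed back-door set.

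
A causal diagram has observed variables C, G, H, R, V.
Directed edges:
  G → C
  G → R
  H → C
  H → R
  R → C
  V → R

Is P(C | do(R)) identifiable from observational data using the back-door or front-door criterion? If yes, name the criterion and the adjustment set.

P(C|do(R)): backdoor, adjust for {G, H}.

desc(R)\{R}={C}; candidates ⊆ {G,H,V}.
size 0: {}; under {} R still reaches {C,G,H,V} ∋ C.
size 1: {G}, {H}, {V}; under {G} R still reaches {C,H,V} ∋ C.
{G,H}: R⊥C given {G,H} in G with R→· removed — back-door holds.
P(C|do(R)) = Σ_{G,H} P(C|R,G,H)·P(G,H).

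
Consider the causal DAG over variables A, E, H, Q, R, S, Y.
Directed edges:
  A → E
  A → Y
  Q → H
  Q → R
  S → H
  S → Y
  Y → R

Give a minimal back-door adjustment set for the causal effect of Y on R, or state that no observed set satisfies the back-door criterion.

desc(Y)\{Y}={R}; candidates ⊆ {A,E,H,Q,S}.
∅: Y⊥R given ∅ in G with Y→· removed — back-door holds.

Y→R: minimal back-door set ∅.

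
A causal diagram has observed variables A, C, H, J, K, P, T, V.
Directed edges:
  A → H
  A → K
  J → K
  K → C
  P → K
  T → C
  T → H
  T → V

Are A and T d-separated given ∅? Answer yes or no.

Yes — A ⊥ T | ∅.

Bayes-Ball from A | ∅ reaches {C,H,K}.
T ∉ reach(A|∅) ⇒ A ⊥ T | ∅.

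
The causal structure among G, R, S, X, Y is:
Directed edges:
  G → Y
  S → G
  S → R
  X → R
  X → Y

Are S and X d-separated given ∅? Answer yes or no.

Yes — S ⊥ X | ∅.

Bayes-Ball from S | ∅ reaches {G,R,Y}.
X ∉ reach(S|∅) ⇒ S ⊥ X | ∅.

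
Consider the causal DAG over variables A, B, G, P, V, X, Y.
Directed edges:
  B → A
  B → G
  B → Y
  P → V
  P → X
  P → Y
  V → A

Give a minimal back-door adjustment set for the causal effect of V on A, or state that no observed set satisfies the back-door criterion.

desc(V)\{V}={A}; candidates ⊆ {B,G,P,X,Y}.
∅: V⊥A given ∅ in G with V→· removed — back-door holds.

V→A: minimal back-door set ∅.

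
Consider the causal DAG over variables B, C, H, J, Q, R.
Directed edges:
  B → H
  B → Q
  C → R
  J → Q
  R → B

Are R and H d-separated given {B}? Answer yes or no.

Yes — R ⊥ H | {B}.

Bayes-Ball from R | {B} reaches {C}.
H ∉ reach(R|{B}) ⇒ R ⊥ H | {B}.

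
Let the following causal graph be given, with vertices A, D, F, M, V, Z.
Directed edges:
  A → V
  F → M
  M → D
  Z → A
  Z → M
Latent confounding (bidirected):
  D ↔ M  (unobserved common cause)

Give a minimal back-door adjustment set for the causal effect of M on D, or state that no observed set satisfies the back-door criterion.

desc(M)\{M}={D}; candidates ⊆ {A,F,V,Z}.
M↔D: latent back-door arc(s) into M.
size 0: {}; under {} M still reaches {A,D,F,V,Z} ∋ D.
size 1: {A}, {F}, {V} …(+1); under {A} M still reaches {D,F,Z} ∋ D.
size 2: {A,F}, {A,V}, {A,Z} …(+3); under {A,F} M still reaches {D,Z} ∋ D.
M↔D cannot be blocked by any observed set — no back-door set.

M→D: no observed back-door set.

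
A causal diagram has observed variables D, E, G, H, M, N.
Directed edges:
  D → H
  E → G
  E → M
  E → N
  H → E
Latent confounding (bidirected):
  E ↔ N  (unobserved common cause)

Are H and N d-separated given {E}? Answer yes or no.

No — H and N are d-connected given {E}.

Bayes-Ball from H | {E} reaches {D,N}.
N ∈ reach(H|{E}) ⇒ H ⊥̸ N | {E}.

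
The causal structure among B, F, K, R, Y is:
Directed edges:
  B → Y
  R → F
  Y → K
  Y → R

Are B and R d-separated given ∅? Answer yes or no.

No — B and R are d-connected given ∅.

Bayes-Ball from B | ∅ reaches {F,K,R,Y}.
R ∈ reach(B|∅) ⇒ B ⊥̸ R | ∅.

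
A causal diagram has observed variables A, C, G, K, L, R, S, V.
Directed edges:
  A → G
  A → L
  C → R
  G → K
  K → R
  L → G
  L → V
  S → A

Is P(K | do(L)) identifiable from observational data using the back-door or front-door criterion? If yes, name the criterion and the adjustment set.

P(K|do(L)): backdoor, adjust for {A}.

desc(L)\{L}={G,K,R,V}; candidates ⊆ {A,C,S}.
size 0: {}; under {} L still reaches {A,G,K,R,S} ∋ K.
{A}: L⊥K given {A} in G with L→· removed — back-door holds.
P(K|do(L)) = Σ_{A} P(K|L,A)·P(A).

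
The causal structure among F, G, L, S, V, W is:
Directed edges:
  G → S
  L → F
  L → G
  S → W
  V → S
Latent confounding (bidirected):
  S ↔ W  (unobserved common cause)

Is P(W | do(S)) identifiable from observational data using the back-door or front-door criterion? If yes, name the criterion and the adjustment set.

desc(S)\{S}={W}; candidates ⊆ {F,G,L,V}.
S↔W: latent back-door arc(s) into S.
size 0: {}; under {} S still reaches {F,G,L,V,W} ∋ W.
size 1: {F}, {G}, {L} …(+1); under {F} S still reaches {G,L,V,W} ∋ W.
size 2: {F,G}, {F,L}, {F,V} …(+3); under {F,G} S still reaches {V,W} ∋ W.
S↔W cannot be blocked by any observed set — no back-door set.
No mediator lies on a directed S→…→W path.
Neither criterion identifies P(W|do(S)) in this graph.

P(W|do(S)): not identifiable (no BD/FD set).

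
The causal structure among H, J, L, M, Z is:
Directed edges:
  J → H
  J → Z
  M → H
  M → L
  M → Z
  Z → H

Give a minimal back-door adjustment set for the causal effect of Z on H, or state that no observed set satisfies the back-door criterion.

desc(Z)\{Z}={H}; candidates ⊆ {J,L,M}.
size 0: {}; under {} Z still reaches {H,J,L,M} ∋ H.
size 1: {J}, {L}, {M}; under {J} Z still reaches {H,L,M} ∋ H.
{J,M}: Z⊥H given {J,M} in G with Z→· removed — back-door holds.

Z→H: minimal back-door set {J, M}.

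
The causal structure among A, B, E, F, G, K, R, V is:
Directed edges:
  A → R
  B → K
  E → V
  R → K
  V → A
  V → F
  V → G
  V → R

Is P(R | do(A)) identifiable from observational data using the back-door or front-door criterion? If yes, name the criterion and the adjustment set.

desc(A)\{A}={K,R}; candidates ⊆ {B,E,F,G,V}.
size 0: {}; under {} A still reaches {E,F,G,K,R,V} ∋ R.
{V}: A⊥R given {V} in G with A→· removed — back-door holds.
P(R|do(A)) = Σ_{V} P(R|A,V)·P(V).

P(R|do(A)): backdoor, adjust for {V}.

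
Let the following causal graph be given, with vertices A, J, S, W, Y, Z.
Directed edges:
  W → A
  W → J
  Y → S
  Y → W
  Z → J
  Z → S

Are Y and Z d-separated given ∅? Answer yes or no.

Bayes-Ball from Y | ∅ reaches {A,J,S,W}.
Z ∉ reach(Y|∅) ⇒ Y ⊥ Z | ∅.

Yes — Y ⊥ Z | ∅.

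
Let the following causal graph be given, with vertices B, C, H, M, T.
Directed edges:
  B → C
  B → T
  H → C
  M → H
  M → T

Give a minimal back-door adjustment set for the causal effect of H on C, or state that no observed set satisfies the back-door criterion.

H→C: minimal back-door set ∅.

desc(H)\{H}={C}; candidates ⊆ {B,M,T}.
∅: H⊥C given ∅ in G with H→· removed — back-door holds.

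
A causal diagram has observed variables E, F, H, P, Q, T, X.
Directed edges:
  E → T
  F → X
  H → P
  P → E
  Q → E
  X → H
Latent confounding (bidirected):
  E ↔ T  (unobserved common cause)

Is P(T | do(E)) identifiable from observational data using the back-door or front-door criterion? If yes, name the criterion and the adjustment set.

desc(E)\{E}={T}; candidates ⊆ {F,H,P,Q,X}.
E↔T: latent back-door arc(s) into E.
size 0: {}; under {} E still reaches {F,H,P,Q,T,X} ∋ T.
size 1: {F}, {H}, {P} …(+2); under {F} E still reaches {H,P,Q,T,X} ∋ T.
size 2: {F,H}, {F,P}, {F,Q} …(+7); under {F,H} E still reaches {P,Q,T} ∋ T.
E↔T cannot be blocked by any observed set — no back-door set.
No mediator lies on a directed E→…→T path.
Neither criterion identifies P(T|do(E)) in this graph.

P(T|do(E)): not identifiable (no BD/FD set).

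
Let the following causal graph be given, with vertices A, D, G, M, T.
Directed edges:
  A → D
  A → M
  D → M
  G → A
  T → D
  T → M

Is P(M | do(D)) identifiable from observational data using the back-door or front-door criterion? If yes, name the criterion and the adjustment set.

P(M|do(D)): backdoor, adjust for {A, T}.

desc(D)\{D}={M}; candidates ⊆ {A,G,T}.
size 0: {}; under {} D still reaches {A,G,M,T} ∋ M.
size 1: {A}, {G}, {T}; under {A} D still reaches {M,T} ∋ M.
{A,T}: D⊥M given {A,T} in G with D→· removed — back-door holds.
P(M|do(D)) = Σ_{A,T} P(M|D,A,T)·P(A,T).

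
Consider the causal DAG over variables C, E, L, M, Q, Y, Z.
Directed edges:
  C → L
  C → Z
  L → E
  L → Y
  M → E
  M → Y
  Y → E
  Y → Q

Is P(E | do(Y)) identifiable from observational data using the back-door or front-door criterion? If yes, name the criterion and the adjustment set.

desc(Y)\{Y}={E,Q}; candidates ⊆ {C,L,M,Z}.
size 0: {}; under {} Y still reaches {C,E,L,M,Z} ∋ E.
size 1: {C}, {L}, {M} …(+1); under {C} Y still reaches {E,L,M} ∋ E.
{L,M}: Y⊥E given {L,M} in G with Y→· removed — back-door holds.
P(E|do(Y)) = Σ_{L,M} P(E|Y,L,M)·P(L,M).

P(E|do(Y)): backdoor, adjust for {L, M}.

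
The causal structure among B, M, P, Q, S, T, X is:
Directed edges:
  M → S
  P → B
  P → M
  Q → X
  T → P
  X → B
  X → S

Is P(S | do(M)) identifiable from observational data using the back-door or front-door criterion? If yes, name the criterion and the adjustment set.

desc(M)\{M}={S}; candidates ⊆ {B,P,Q,T,X}.
∅: M⊥S given ∅ in G with M→· removed — back-door holds.
P(S|do(M)) = P(S|M) — no adjustment needed.

P(S|do(M)): backdoor, adjust for ∅.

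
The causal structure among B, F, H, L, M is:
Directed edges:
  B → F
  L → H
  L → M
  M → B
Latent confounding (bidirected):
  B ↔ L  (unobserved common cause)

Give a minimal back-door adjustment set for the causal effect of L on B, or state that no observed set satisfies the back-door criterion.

desc(L)\{L}={B,F,H,M}; candidates ⊆ {—}.
L↔B: latent back-door arc(s) into L.
size 0: {}; under {} L still reaches {B,F} ∋ B.
L↔B cannot be blocked by any observed set — no back-door set.

L→B: no observed back-door set.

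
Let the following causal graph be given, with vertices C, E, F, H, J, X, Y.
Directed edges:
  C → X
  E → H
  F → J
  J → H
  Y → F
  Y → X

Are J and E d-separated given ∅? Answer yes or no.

Bayes-Ball from J | ∅ reaches {F,H,X,Y}.
E ∉ reach(J|∅) ⇒ J ⊥ E | ∅.

Yes — J ⊥ E | ∅.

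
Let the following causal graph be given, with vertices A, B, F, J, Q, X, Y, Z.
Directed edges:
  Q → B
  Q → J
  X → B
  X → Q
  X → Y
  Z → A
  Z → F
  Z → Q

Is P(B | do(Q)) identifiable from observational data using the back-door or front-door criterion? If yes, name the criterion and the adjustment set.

P(B|do(Q)): backdoor, adjust for {X}.

desc(Q)\{Q}={B,J}; candidates ⊆ {A,F,X,Y,Z}.
size 0: {}; under {} Q still reaches {A,B,F,X,Y,Z} ∋ B.
{X}: Q⊥B given {X} in G with Q→· removed — back-door holds.
P(B|do(Q)) = Σ_{X} P(B|Q,X)·P(X).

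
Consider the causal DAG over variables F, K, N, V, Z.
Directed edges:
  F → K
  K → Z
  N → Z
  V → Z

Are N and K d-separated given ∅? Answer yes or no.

Yes — N ⊥ K | ∅.

Bayes-Ball from N | ∅ reaches {Z}.
K ∉ reach(N|∅) ⇒ N ⊥ K | ∅.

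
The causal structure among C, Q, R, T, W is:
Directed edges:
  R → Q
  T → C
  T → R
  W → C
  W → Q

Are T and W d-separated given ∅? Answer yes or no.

Yes — T ⊥ W | ∅.

Bayes-Ball from T | ∅ reaches {C,Q,R}.
W ∉ reach(T|∅) ⇒ T ⊥ W | ∅.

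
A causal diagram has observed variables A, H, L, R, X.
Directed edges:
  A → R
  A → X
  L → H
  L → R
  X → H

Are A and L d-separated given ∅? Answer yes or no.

Yes — A ⊥ L | ∅.

Bayes-Ball from A | ∅ reaches {H,R,X}.
L ∉ reach(A|∅) ⇒ A ⊥ L | ∅.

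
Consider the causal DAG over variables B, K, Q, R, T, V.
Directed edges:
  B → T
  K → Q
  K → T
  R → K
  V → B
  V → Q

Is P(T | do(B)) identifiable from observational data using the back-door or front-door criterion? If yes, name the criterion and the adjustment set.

desc(B)\{B}={T}; candidates ⊆ {K,Q,R,V}.
∅: B⊥T given ∅ in G with B→· removed — back-door holds.
P(T|do(B)) = P(T|B) — no adjustment needed.

P(T|do(B)): backdoor, adjust for ∅.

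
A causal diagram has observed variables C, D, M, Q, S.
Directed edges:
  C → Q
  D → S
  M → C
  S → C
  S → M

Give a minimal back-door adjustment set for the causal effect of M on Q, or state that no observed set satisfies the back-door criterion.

desc(M)\{M}={C,Q}; candidates ⊆ {D,S}.
size 0: {}; under {} M still reaches {C,D,Q,S} ∋ Q.
{S}: M⊥Q given {S} in G with M→· removed — back-door holds.

M→Q: minimal back-door set {S}.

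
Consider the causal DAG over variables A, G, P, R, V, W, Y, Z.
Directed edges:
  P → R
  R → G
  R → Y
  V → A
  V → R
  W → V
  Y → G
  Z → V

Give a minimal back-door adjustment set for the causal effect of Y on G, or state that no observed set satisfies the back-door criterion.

desc(Y)\{Y}={G}; candidates ⊆ {A,P,R,V,W,Z}.
size 0: {}; under {} Y still reaches {A,G,P,R,V,W,Z} ∋ G.
{R}: Y⊥G given {R} in G with Y→· removed — back-door holds.

Y→G: minimal back-door set {R}.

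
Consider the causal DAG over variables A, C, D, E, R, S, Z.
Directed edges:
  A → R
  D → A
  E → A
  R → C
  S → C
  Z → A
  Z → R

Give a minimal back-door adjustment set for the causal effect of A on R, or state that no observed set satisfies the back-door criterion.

desc(A)\{A}={C,R}; candidates ⊆ {D,E,S,Z}.
size 0: {}; under {} A still reaches {C,D,E,R,Z} ∋ R.
{Z}: A⊥R given {Z} in G with A→· removed — back-door holds.

A→R: minimal back-door set {Z}.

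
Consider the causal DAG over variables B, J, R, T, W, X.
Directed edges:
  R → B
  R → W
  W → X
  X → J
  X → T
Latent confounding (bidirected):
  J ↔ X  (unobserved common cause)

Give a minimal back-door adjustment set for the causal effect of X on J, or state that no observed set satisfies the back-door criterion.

desc(X)\{X}={J,T}; candidates ⊆ {B,R,W}.
X↔J: latent back-door arc(s) into X.
size 0: {}; under {} X still reaches {B,J,R,W} ∋ J.
size 1: {B}, {R}, {W}; under {B} X still reaches {J,R,W} ∋ J.
size 2: {B,R}, {B,W}, {R,W}; under {B,R} X still reaches {J,W} ∋ J.
X↔J cannot be blocked by any observed set — no back-door set.

X→J: no observed back-door set.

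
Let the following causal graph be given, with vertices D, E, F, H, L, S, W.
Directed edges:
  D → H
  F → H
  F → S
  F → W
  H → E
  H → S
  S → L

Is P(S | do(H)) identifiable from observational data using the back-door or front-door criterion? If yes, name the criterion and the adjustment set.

desc(H)\{H}={E,L,S}; candidates ⊆ {D,F,W}.
size 0: {}; under {} H still reaches {D,F,L,S,W} ∋ S.
{F}: H⊥S given {F} in G with H→· removed — back-door holds.
P(S|do(H)) = Σ_{F} P(S|H,F)·P(F).

P(S|do(H)): backdoor, adjust for {F}.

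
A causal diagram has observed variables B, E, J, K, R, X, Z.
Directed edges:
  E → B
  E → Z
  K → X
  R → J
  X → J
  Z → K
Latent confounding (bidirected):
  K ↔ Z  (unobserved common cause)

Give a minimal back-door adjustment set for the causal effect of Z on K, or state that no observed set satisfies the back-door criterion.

desc(Z)\{Z}={J,K,X}; candidates ⊆ {B,E,R}.
Z↔K: latent back-door arc(s) into Z.
size 0: {}; under {} Z still reaches {B,E,J,K,X} ∋ K.
size 1: {B}, {E}, {R}; under {B} Z still reaches {E,J,K,X} ∋ K.
size 2: {B,E}, {B,R}, {E,R}; under {B,E} Z still reaches {J,K,X} ∋ K.
Z↔K cannot be blocked by any observed set — no back-door set.

Z→K: no observed back-door set.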